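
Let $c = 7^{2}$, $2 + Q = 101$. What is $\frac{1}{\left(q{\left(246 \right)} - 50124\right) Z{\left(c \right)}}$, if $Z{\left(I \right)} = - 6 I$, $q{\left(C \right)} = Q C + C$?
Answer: $\frac{1}{7504056} \approx 1.3326 \cdot 10^{-7}$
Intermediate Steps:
$Q = 99$ ($Q = -2 + 101 = 99$)
$q{\left(C \right)} = 100 C$ ($q{\left(C \right)} = 99 C + C = 100 C$)
$c = 49$
$\frac{1}{\left(q{\left(246 \right)} - 50124\right) Z{\left(c \right)}} = \frac{1}{\left(100 \cdot 246 - 50124\right) \left(\left(-6\right) 49\right)} = \frac{1}{\left(24600 - 50124\right) \left(-294\right)} = \frac{1}{-25524} \left(- \frac{1}{294}\right) = \left(- \frac{1}{25524}\right) \left(- \frac{1}{294}\right) = \frac{1}{7504056}$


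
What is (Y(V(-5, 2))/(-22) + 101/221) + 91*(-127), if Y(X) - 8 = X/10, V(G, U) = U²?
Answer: -140474421/12155 ≈ -11557.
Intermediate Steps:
Y(X) = 8 + X/10
(Y(V(-5, 2))/(-22) + 101/221) + 91*(-127) = ((8 + (⅒)*2²)/(-22) + 101/221) + 91*(-127) = ((8 + (⅒)*4)*(-1/22) + 101*(1/221)) - 11557 = ((8 + ⅖)*(-1/22) + 101/221) - 11557 = ((42/5)*(-1/22) + 101/221) - 11557 = (-21/55 + 101/221) - 11557 = 914/12155 - 11557 = -140474421/12155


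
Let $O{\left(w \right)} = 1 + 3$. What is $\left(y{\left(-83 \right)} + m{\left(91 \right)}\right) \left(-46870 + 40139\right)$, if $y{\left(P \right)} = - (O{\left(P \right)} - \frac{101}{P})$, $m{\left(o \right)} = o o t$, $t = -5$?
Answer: $\frac{23134770088}{83} \approx 2.7873 \cdot 10^{8}$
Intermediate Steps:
$m{\left(o \right)} = - 5 o^{2}$ ($m{\left(o \right)} = o o \left(-5\right) = o^{2} \left(-5\right) = - 5 o^{2}$)
$O{\left(w \right)} = 4$
$y{\left(P \right)} = -4 + \frac{101}{P}$ ($y{\left(P \right)} = - (4 - \frac{101}{P}) = -4 + \frac{101}{P}$)
$\left(y{\left(-83 \right)} + m{\left(91 \right)}\right) \left(-46870 + 40139\right) = \left(\left(-4 + \frac{101}{-83}\right) - 5 \cdot 91^{2}\right) \left(-46870 + 40139\right) = \left(\left(-4 + 101 \left(- \frac{1}{83}\right)\right) - 41405\right) \left(-6731\right) = \left(\left(-4 - \frac{101}{83}\right) - 41405\right) \left(-6731\right) = \left(- \frac{433}{83} - 41405\right) \left(-6731\right) = \left(- \frac{3437048}{83}\right) \left(-6731\right) = \frac{23134770088}{83}$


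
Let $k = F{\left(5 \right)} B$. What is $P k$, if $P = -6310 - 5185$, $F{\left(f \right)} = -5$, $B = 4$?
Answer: $229900$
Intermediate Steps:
$P = -11495$
$k = -20$ ($k = \left(-5\right) 4 = -20$)
$P k = \left(-11495\right) \left(-20\right) = 229900$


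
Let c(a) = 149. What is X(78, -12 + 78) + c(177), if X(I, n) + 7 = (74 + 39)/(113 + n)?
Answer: 25531/179 ≈ 142.63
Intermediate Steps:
X(I, n) = -7 + 113/(113 + n) (X(I, n) = -7 + (74 + 39)/(113 + n) = -7 + 113/(113 + n))
X(78, -12 + 78) + c(177) = (-678 - 7*(-12 + 78))/(113 + (-12 + 78)) + 149 = (-678 - 7*66)/(113 + 66) + 149 = (-678 - 462)/179 + 149 = (1/179)*(-1140) + 149 = -1140/179 + 149 = 25531/179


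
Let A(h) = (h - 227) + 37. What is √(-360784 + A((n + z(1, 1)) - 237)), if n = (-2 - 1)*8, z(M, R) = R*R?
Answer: I*√361234 ≈ 601.03*I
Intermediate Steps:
z(M, R) = R²
n = -24 (n = -3*8 = -24)
A(h) = -190 + h (A(h) = (-227 + h) + 37 = -190 + h)
√(-360784 + A((n + z(1, 1)) - 237)) = √(-360784 + (-190 + ((-24 + 1²) - 237))) = √(-360784 + (-190 + ((-24 + 1) - 237))) = √(-360784 + (-190 + (-23 - 237))) = √(-360784 + (-190 - 260)) = √(-360784 - 450) = √(-361234) = I*√361234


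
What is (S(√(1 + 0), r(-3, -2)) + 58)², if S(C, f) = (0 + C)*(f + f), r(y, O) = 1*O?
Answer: 2916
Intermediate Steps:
r(y, O) = O
S(C, f) = 2*C*f (S(C, f) = C*(2*f) = 2*C*f)
(S(√(1 + 0), r(-3, -2)) + 58)² = (2*√(1 + 0)*(-2) + 58)² = (2*√1*(-2) + 58)² = (2*1*(-2) + 58)² = (-4 + 58)² = 54² = 2916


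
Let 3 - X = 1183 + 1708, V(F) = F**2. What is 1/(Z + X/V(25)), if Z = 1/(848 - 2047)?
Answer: -749375/3463337 ≈ -0.21637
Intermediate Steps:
Z = -1/1199 (Z = 1/(-1199) = -1/1199 ≈ -0.00083403)
X = -2888 (X = 3 - (1183 + 1708) = 3 - 1*2891 = 3 - 2891 = -2888)
1/(Z + X/V(25)) = 1/(-1/1199 - 2888/(25**2)) = 1/(-1/1199 - 2888/625) = 1/(-3463337/749375) = -749375/3463337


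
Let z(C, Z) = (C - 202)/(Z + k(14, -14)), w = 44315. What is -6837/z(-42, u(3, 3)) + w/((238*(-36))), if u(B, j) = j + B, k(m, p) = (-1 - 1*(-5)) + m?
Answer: 348773281/522648 ≈ 667.32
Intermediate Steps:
k(m, p) = 4 + m (k(m, p) = (-1 + 5) + m = 4 + m)
u(B, j) = B + j
z(C, Z) = (-202 + C)/(18 + Z) (z(C, Z) = (C - 202)/(Z + (4 + 14)) = (-202 + C)/(Z + 18) = (-202 + C)/(18 + Z))
-6837/z(-42, u(3, 3)) + w/((238*(-36))) = -6837*(18 + (3 + 3))/(-202 - 42) + 44315/((238*(-36))) = -6837/(-244/(18 + 6)) + 44315/(-8568) = -6837/(-244/24) + 44315*(-1/8568) = -6837/((1/24)*(-244)) - 44315/8568 = -6837/(-61/6) - 44315/8568 = -6837*(-6/61) - 44315/8568 = 41022/61 - 44315/8568 = 348773281/522648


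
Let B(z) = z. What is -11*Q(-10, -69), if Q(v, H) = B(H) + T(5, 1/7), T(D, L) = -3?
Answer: 792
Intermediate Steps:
Q(v, H) = -3 + H (Q(v, H) = H - 3 = -3 + H)
-11*Q(-10, -69) = -11*(-3 - 69) = -11*(-72) = 792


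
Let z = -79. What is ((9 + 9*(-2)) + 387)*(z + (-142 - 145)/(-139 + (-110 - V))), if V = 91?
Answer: -5022297/170 ≈ -29543.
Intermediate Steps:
((9 + 9*(-2)) + 387)*(z + (-142 - 145)/(-139 + (-110 - V))) = ((9 + 9*(-2)) + 387)*(-79 + (-142 - 145)/(-139 + (-110 - 1*91))) = ((9 - 18) + 387)*(-79 - 287/(-139 + (-110 - 91))) = (-9 + 387)*(-79 - 287/(-139 - 201)) = 378*(-79 - 287/(-340)) = 378*(-79 - 287*(-1/340)) = 378*(-79 + 287/340) = 378*(-26573/340) = -5022297/170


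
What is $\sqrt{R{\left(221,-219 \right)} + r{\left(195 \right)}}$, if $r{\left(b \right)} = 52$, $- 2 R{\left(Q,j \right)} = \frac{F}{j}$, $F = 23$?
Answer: $\frac{\sqrt{9985962}}{438} \approx 7.2147$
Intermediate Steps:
$R{\left(Q,j \right)} = - \frac{23}{2 j}$ ($R{\left(Q,j \right)} = - \frac{23 \frac{1}{j}}{2} = - \frac{23}{2 j}$)
$\sqrt{R{\left(221,-219 \right)} + r{\left(195 \right)}} = \sqrt{- \frac{23}{2 \left(-219\right)} + 52} = \sqrt{\left(- \frac{23}{2}\right) \left(- \frac{1}{219}\right) + 52} = \sqrt{\frac{23}{438} + 52} = \sqrt{\frac{22799}{438}} = \frac{\sqrt{9985962}}{438}$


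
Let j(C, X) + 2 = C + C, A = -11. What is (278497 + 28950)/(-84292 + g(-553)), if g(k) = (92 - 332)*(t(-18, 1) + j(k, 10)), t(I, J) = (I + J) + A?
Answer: 307447/188348 ≈ 1.6323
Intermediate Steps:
t(I, J) = -11 + I + J (t(I, J) = (I + J) - 11 = -11 + I + J)
j(C, X) = -2 + 2*C (j(C, X) = -2 + (C + C) = -2 + 2*C)
g(k) = 7200 - 480*k (g(k) = (92 - 332)*((-11 - 18 + 1) + (-2 + 2*k)) = -240*(-28 + (-2 + 2*k)) = -240*(-30 + 2*k) = 7200 - 480*k)
(278497 + 28950)/(-84292 + g(-553)) = (278497 + 28950)/(-84292 + (7200 - 480*(-553))) = 307447/(-84292 + (7200 + 265440)) = 307447/(-84292 + 272640) = 307447/188348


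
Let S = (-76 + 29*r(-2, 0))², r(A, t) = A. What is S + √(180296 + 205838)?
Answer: 17956 + √386134 ≈ 18577.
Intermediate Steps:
S = 17956 (S = (-76 + 29*(-2))² = (-76 - 58)² = (-134)² = 17956)
S + √(180296 + 205838) = 17956 + √(180296 + 205838) = 17956 + √386134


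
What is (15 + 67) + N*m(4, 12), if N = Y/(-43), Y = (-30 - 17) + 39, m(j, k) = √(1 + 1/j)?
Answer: 82 + 4*√5/43 ≈ 82.208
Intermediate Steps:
Y = -8 (Y = -47 + 39 = -8)
N = 8/43 (N = -8/(-43) = -8*(-1/43) = 8/43 ≈ 0.18605)
(15 + 67) + N*m(4, 12) = (15 + 67) + 8*√((1 + 4)/4)/43 = 82 + 8*√((¼)*5)/43 = 82 + 8*√(5/4)/43 = 82 + 8*(√5/2)/43 = 82 + 4*√5/43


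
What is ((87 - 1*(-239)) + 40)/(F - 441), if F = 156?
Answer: -122/95 ≈ -1.2842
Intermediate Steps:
((87 - 1*(-239)) + 40)/(F - 441) = ((87 - 1*(-239)) + 40)/(156 - 441) = ((87 + 239) + 40)/(-285) = (326 + 40)*(-1/285) = 366*(-1/285) = -122/95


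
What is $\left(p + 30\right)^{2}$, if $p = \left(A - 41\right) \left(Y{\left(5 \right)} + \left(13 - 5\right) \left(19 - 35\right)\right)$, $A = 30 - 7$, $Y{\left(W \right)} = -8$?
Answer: $6140484$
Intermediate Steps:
$A = 23$
$p = 2448$ ($p = \left(23 - 41\right) \left(-8 + \left(13 - 5\right) \left(19 - 35\right)\right) = - 18 \left(-8 + 8 \left(-16\right)\right) = - 18 \left(-8 - 128\right) = \left(-18\right) \left(-136\right) = 2448$)
$\left(p + 30\right)^{2} = \left(2448 + 30\right)^{2} = 2478^{2} = 6140484$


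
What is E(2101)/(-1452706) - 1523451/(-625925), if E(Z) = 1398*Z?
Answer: 187330375128/454642501525 ≈ 0.41204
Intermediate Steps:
E(2101)/(-1452706) - 1523451/(-625925) = (1398*2101)/(-1452706) - 1523451/(-625925) = 2937198*(-1/1452706) - 1523451*(-1/625925) = -1468599/726353 + 1523451/625925 = 187330375128/454642501525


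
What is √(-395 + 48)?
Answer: I*√347 ≈ 18.628*I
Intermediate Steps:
√(-395 + 48) = √(-347) = I*√347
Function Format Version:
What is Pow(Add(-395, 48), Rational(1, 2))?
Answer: Mul(I, Pow(347, Rational(1, 2))) ≈ Mul(18.628, I)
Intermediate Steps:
Pow(Add(-395, 48), Rational(1, 2)) = Pow(-347, Rational(1, 2)) = Mul(I, Pow(347, Rational(1, 2)))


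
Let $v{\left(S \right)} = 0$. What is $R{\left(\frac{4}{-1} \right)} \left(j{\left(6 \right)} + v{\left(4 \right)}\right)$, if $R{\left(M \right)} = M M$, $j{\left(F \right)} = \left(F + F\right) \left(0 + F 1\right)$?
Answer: $1152$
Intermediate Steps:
$j{\left(F \right)} = 2 F^{2}$ ($j{\left(F \right)} = 2 F \left(0 + F\right) = 2 F F = 2 F^{2}$)
$R{\left(M \right)} = M^{2}$
$R{\left(\frac{4}{-1} \right)} \left(j{\left(6 \right)} + v{\left(4 \right)}\right) = \left(\frac{4}{-1}\right)^{2} \left(2 \cdot 6^{2} + 0\right) = \left(4 \left(-1\right)\right)^{2} \left(2 \cdot 36 + 0\right) = \left(-4\right)^{2} \left(72 + 0\right) = 16 \cdot 72 = 1152$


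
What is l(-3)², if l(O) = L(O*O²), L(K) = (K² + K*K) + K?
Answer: 2047761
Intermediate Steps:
L(K) = K + 2*K² (L(K) = (K² + K²) + K = 2*K² + K = K + 2*K²)
l(O) = O³*(1 + 2*O³) (l(O) = (O*O²)*(1 + 2*(O*O²)) = O³*(1 + 2*O³))
l(-3)² = ((-3)³ + 2*(-3)⁶)² = (-27 + 2*729)² = (-27 + 1458)² = 1431² = 2047761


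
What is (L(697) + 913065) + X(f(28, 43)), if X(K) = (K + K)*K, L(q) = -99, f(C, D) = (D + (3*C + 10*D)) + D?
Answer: 1632966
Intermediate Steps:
f(C, D) = 3*C + 12*D (f(C, D) = (3*C + 11*D) + D = 3*C + 12*D)
X(K) = 2*K**2 (X(K) = (2*K)*K = 2*K**2)
(L(697) + 913065) + X(f(28, 43)) = (-99 + 913065) + 2*(3*28 + 12*43)**2 = 912966 + 2*(84 + 516)**2 = 912966 + 2*600**2 = 912966 + 2*360000 = 912966 + 720000 = 1632966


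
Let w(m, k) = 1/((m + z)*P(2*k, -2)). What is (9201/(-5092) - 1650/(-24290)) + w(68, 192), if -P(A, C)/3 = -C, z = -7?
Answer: -3942340201/2263429644 ≈ -1.7418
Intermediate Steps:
P(A, C) = 3*C (P(A, C) = -(-3)*C = 3*C)
w(m, k) = 1/(42 - 6*m) (w(m, k) = 1/((m - 7)*(3*(-2))) = 1/((-7 + m)*(-6)) = 1/(42 - 6*m))
(9201/(-5092) - 1650/(-24290)) + w(68, 192) = (9201/(-5092) - 1650/(-24290)) - 1/(-42 + 6*68) = (9201*(-1/5092) - 1650*(-1/24290)) - 1/(-42 + 408) = (-9201/5092 + 165/2429) - 1/366 = -21509049/12368468 - 1*1/366 = -21509049/12368468 - 1/366 = -3942340201/2263429644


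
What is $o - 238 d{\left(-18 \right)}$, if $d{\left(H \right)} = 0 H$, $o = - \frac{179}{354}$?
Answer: $- \frac{179}{354} \approx -0.50565$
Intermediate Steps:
$o = - \frac{179}{354}$ ($o = \left(-179\right) \frac{1}{354} = - \frac{179}{354} \approx -0.50565$)
$d{\left(H \right)} = 0$
$o - 238 d{\left(-18 \right)} = - \frac{179}{354} - 0 = - \frac{179}{354} + 0 = - \frac{179}{354}$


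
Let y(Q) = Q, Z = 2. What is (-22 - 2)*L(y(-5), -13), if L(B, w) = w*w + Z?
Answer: -4104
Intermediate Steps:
L(B, w) = 2 + w² (L(B, w) = w*w + 2 = w² + 2 = 2 + w²)
(-22 - 2)*L(y(-5), -13) = (-22 - 2)*(2 + (-13)²) = -24*(2 + 169) = -24*171 = -4104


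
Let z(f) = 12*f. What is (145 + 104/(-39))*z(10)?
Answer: 17080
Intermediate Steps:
(145 + 104/(-39))*z(10) = (145 + 104/(-39))*(12*10) = (145 + 104*(-1/39))*120 = (145 - 8/3)*120 = (427/3)*120 = 17080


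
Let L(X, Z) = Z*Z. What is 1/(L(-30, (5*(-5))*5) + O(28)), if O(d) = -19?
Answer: 1/15606 ≈ 6.4078e-5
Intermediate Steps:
L(X, Z) = Z**2
1/(L(-30, (5*(-5))*5) + O(28)) = 1/(((5*(-5))*5)**2 - 19) = 1/((-25*5)**2 - 19) = 1/((-125)**2 - 19) = 1/(15625 - 19) = 1/15606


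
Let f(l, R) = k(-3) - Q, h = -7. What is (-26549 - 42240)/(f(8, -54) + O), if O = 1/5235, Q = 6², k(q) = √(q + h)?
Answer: 9695149814355/5112978133 + 269311146075*I*√10/5112978133 ≈ 1896.2 + 166.56*I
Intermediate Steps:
k(q) = √(-7 + q) (k(q) = √(q - 7) = √(-7 + q))
Q = 36
O = 1/5235 ≈ 0.00019102
f(l, R) = -36 + I*√10 (f(l, R) = √(-7 - 3) - 1*36 = √(-10) - 36 = I*√10 - 36 = -36 + I*√10)
(-26549 - 42240)/(f(8, -54) + O) = (-26549 - 42240)/((-36 + I*√10) + 1/5235) = -68789/(-188459/5235 + I*√10)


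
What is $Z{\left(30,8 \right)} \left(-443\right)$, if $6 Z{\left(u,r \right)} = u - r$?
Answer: $- \frac{4873}{3} \approx -1624.3$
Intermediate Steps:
$Z{\left(u,r \right)} = - \frac{r}{6} + \frac{u}{6}$ ($Z{\left(u,r \right)} = \frac{u - r}{6} = - \frac{r}{6} + \frac{u}{6}$)
$Z{\left(30,8 \right)} \left(-443\right) = \left(\left(- \frac{1}{6}\right) 8 + \frac{1}{6} \cdot 30\right) \left(-443\right) = \left(- \frac{4}{3} + 5\right) \left(-443\right) = \frac{11}{3} \left(-443\right) = - \frac{4873}{3}$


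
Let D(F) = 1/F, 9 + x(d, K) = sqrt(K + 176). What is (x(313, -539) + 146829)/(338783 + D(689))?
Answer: 25289745/58355372 + 7579*I*sqrt(3)/233421488 ≈ 0.43337 + 5.6238e-5*I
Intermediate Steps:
x(d, K) = -9 + sqrt(176 + K) (x(d, K) = -9 + sqrt(K + 176) = -9 + sqrt(176 + K))
(x(313, -539) + 146829)/(338783 + D(689)) = ((-9 + sqrt(176 - 539)) + 146829)/(338783 + 1/689) = ((-9 + sqrt(-363)) + 146829)/(338783 + 1/689) = ((-9 + 11*I*sqrt(3)) + 146829)/(233421488/689) = (146820 + 11*I*sqrt(3))*(689/233421488) = 25289745/58355372 + 7579*I*sqrt(3)/233421488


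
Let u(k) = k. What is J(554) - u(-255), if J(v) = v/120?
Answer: 15577/60 ≈ 259.62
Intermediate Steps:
J(v) = v/120 (J(v) = v*(1/120) = v/120)
J(554) - u(-255) = (1/120)*554 - 1*(-255) = 277/60 + 255 = 15577/60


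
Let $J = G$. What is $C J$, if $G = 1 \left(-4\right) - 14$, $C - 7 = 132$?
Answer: $-2502$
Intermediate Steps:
$C = 139$ ($C = 7 + 132 = 139$)
$G = -18$ ($G = -4 - 14 = -18$)
$J = -18$
$C J = 139 \left(-18\right) = -2502$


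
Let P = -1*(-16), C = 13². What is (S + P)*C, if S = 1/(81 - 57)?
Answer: 65065/24 ≈ 2711.0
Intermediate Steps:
C = 169
P = 16
S = 1/24 ≈ 0.041667
(S + P)*C = (1/24 + 16)*169 = (385/24)*169 = 65065/24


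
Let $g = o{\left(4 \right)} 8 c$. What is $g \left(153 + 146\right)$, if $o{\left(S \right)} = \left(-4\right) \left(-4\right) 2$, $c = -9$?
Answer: $-688896$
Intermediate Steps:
$o{\left(S \right)} = 32$ ($o{\left(S \right)} = 16 \cdot 2 = 32$)
$g = -2304$ ($g = 32 \cdot 8 \left(-9\right) = 256 \left(-9\right) = -2304$)
$g \left(153 + 146\right) = - 2304 \left(153 + 146\right) = \left(-2304\right) 299 = -688896$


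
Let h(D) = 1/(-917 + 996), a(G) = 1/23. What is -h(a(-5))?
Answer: -1/79 ≈ -0.012658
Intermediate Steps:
a(G) = 1/23
h(D) = 1/79
-h(a(-5)) = -1*1/79 = -1/79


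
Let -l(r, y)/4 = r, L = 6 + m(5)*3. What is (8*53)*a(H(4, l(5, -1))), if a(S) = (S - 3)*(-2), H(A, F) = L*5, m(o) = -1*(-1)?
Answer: -35616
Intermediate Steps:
m(o) = 1
L = 9 (L = 6 + 1*3 = 6 + 3 = 9)
l(r, y) = -4*r
H(A, F) = 45 (H(A, F) = 9*5 = 45)
a(S) = 6 - 2*S (a(S) = (-3 + S)*(-2) = 6 - 2*S)
(8*53)*a(H(4, l(5, -1))) = (8*53)*(6 - 2*45) = 424*(6 - 90) = 424*(-84) = -35616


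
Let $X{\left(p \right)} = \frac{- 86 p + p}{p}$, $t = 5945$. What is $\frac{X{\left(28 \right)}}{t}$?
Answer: $- \frac{17}{1189} \approx -0.014298$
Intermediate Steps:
$X{\left(p \right)} = -85$ ($X{\left(p \right)} = \frac{\left(-85\right) p}{p} = -85$)
$\frac{X{\left(28 \right)}}{t} = - \frac{85}{5945} = \left(-85\right) \frac{1}{5945} = - \frac{17}{1189}$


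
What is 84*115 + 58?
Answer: 9718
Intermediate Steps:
84*115 + 58 = 9660 + 58 = 9718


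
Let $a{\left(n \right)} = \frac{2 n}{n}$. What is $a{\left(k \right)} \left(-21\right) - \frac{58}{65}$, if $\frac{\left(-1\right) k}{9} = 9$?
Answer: $- \frac{2788}{65} \approx -42.892$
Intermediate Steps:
$k = -81$ ($k = \left(-9\right) 9 = -81$)
$a{\left(n \right)} = 2$
$a{\left(k \right)} \left(-21\right) - \frac{58}{65} = 2 \left(-21\right) - \frac{58}{65} = -42 - \frac{58}{65} = - \frac{2788}{65}$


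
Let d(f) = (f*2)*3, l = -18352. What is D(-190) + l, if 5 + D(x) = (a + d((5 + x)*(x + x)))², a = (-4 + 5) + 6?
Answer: 177921126892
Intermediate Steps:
d(f) = 6*f (d(f) = (2*f)*3 = 6*f)
a = 7 (a = 1 + 6 = 7)
D(x) = -5 + (7 + 12*x*(5 + x))² (D(x) = -5 + (7 + 6*((5 + x)*(x + x)))² = -5 + (7 + 6*((5 + x)*(2*x)))² = -5 + (7 + 6*(2*x*(5 + x)))² = -5 + (7 + 12*x*(5 + x))²)
D(-190) + l = (-5 + (7 + 12*(-190)*(5 - 190))²) - 18352 = (-5 + (7 + 12*(-190)*(-185))²) - 18352 = (-5 + (7 + 421800)²) - 18352 = (-5 + 421807²) - 18352 = (-5 + 177921145249) - 18352 = 177921145244 - 18352 = 177921126892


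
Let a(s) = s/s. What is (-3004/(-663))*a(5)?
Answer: 3004/663 ≈ 4.5309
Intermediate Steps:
a(s) = 1
(-3004/(-663))*a(5) = -3004/(-663)*1 = -3004*(-1/663)*1 = (3004/663)*1 = 3004/663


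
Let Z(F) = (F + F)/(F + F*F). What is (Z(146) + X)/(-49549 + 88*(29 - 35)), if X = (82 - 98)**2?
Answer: -37634/7361319 ≈ -0.0051124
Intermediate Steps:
Z(F) = 2*F/(F + F**2) (Z(F) = (2*F)/(F + F**2) = 2*F/(F + F**2))
X = 256 (X = (-16)**2 = 256)
(Z(146) + X)/(-49549 + 88*(29 - 35)) = (2/(1 + 146) + 256)/(-49549 + 88*(29 - 35)) = (2/147 + 256)/(-49549 + 88*(-6)) = (2*(1/147) + 256)/(-49549 - 528) = (2/147 + 256)/(-50077) = (37634/147)*(-1/50077) = -37634/7361319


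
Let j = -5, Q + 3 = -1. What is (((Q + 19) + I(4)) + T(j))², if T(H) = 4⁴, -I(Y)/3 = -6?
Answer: 83521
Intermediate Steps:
Q = -4 (Q = -3 - 1 = -4)
I(Y) = 18 (I(Y) = -3*(-6) = 18)
T(H) = 256
(((Q + 19) + I(4)) + T(j))² = (((-4 + 19) + 18) + 256)² = ((15 + 18) + 256)² = (33 + 256)² = 289² = 83521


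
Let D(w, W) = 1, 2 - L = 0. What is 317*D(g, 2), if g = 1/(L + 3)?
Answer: 317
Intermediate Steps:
L = 2 (L = 2 - 1*0 = 2 + 0 = 2)
g = ⅕ (g = 1/(2 + 3) = 1/5 = ⅕ ≈ 0.20000)
317*D(g, 2) = 317*1 = 317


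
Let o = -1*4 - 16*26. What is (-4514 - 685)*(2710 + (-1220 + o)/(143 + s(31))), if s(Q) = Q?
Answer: -407168350/29 ≈ -1.4040e+7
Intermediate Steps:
o = -420 (o = -4 - 416 = -420)
(-4514 - 685)*(2710 + (-1220 + o)/(143 + s(31))) = (-4514 - 685)*(2710 + (-1220 - 420)/(143 + 31)) = -5199*(2710 - 1640/174) = -5199*(2710 - 1640*1/174) = -5199*(2710 - 820/87) = -5199*234950/87 = -407168350/29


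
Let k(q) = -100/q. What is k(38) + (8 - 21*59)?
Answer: -23439/19 ≈ -1233.6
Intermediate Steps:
k(38) + (8 - 21*59) = -100/38 + (8 - 21*59) = -100*1/38 + (8 - 1239) = -50/19 - 1231 = -23439/19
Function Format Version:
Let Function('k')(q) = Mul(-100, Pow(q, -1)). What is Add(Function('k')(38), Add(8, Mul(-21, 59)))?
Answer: Rational(-23439, 19) ≈ -1233.6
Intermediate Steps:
Add(Function('k')(38), Add(8, Mul(-21, 59))) = Add(Mul(-100, Pow(38, -1)), Add(8, Mul(-21, 59))) = Add(Mul(-100, Rational(1, 38)), Add(8, -1239)) = Add(Rational(-50, 19), -1231) = Rational(-23439, 19)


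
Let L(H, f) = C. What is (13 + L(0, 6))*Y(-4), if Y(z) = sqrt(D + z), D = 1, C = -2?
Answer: 11*I*sqrt(3) ≈ 19.053*I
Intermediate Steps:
L(H, f) = -2
Y(z) = sqrt(1 + z)
(13 + L(0, 6))*Y(-4) = (13 - 2)*sqrt(1 - 4) = 11*sqrt(-3) = 11*(I*sqrt(3)) = 11*I*sqrt(3)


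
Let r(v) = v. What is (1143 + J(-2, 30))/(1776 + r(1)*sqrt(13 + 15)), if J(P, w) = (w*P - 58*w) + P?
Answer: -292596/788537 + 659*sqrt(7)/1577074 ≈ -0.36996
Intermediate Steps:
J(P, w) = P - 58*w + P*w (J(P, w) = (P*w - 58*w) + P = (-58*w + P*w) + P = P - 58*w + P*w)
(1143 + J(-2, 30))/(1776 + r(1)*sqrt(13 + 15)) = (1143 + (-2 - 58*30 - 2*30))/(1776 + 1*sqrt(13 + 15)) = (1143 + (-2 - 1740 - 60))/(1776 + 1*sqrt(28)) = (1143 - 1802)/(1776 + 1*(2*sqrt(7))) = -659/(1776 + 2*sqrt(7))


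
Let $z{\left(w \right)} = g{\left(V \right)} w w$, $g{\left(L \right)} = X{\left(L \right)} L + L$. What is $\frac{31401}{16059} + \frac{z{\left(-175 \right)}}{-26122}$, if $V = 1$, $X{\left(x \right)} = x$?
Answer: $- \frac{27226138}{69915533} \approx -0.38941$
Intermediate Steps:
$g{\left(L \right)} = L + L^{2}$ ($g{\left(L \right)} = L L + L = L^{2} + L = L + L^{2}$)
$z{\left(w \right)} = 2 w^{2}$ ($z{\left(w \right)} = 1 \left(1 + 1\right) w w = 1 \cdot 2 w^{2} = 2 w^{2}$)
$\frac{31401}{16059} + \frac{z{\left(-175 \right)}}{-26122} = \frac{31401}{16059} + \frac{2 \left(-175\right)^{2}}{-26122} = 31401 \cdot \frac{1}{16059} + 2 \cdot 30625 \left(- \frac{1}{26122}\right) = \frac{10467}{5353} + 61250 \left(- \frac{1}{26122}\right) = \frac{10467}{5353} - \frac{30625}{13061} = - \frac{27226138}{69915533}$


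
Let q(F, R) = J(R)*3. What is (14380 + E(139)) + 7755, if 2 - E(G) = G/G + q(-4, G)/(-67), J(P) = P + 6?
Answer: 1483547/67 ≈ 22143.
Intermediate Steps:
J(P) = 6 + P
q(F, R) = 18 + 3*R (q(F, R) = (6 + R)*3 = 18 + 3*R)
E(G) = 85/67 + 3*G/67 (E(G) = 2 - (G/G + (18 + 3*G)/(-67)) = 2 - (1 + (18 + 3*G)*(-1/67)) = 2 - (1 + (-18/67 - 3*G/67)) = 2 - (49/67 - 3*G/67) = 2 + (-49/67 + 3*G/67) = 85/67 + 3*G/67)
(14380 + E(139)) + 7755 = (14380 + (85/67 + (3/67)*139)) + 7755 = (14380 + (85/67 + 417/67)) + 7755 = (14380 + 502/67) + 7755 = 963962/67 + 7755 = 1483547/67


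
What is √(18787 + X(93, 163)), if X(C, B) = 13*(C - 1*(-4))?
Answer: 4*√1253 ≈ 141.59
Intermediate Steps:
X(C, B) = 52 + 13*C (X(C, B) = 13*(C + 4) = 13*(4 + C) = 52 + 13*C)
√(18787 + X(93, 163)) = √(18787 + (52 + 13*93)) = √(18787 + (52 + 1209)) = √(18787 + 1261) = √20048 = 4*√1253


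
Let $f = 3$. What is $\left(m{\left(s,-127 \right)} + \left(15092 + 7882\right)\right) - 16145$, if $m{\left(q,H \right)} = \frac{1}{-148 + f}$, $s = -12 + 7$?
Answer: $\frac{990204}{145} \approx 6829.0$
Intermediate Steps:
$s = -5$
$m{\left(q,H \right)} = - \frac{1}{145}$ ($m{\left(q,H \right)} = \frac{1}{-148 + 3} = \frac{1}{-145} = - \frac{1}{145}$)
$\left(m{\left(s,-127 \right)} + \left(15092 + 7882\right)\right) - 16145 = \left(- \frac{1}{145} + \left(15092 + 7882\right)\right) - 16145 = \left(- \frac{1}{145} + 22974\right) - 16145 = \frac{3331229}{145} - 16145 = \frac{990204}{145}$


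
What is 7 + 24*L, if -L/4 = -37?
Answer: 3559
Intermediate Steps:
L = 148 (L = -4*(-37) = 148)
7 + 24*L = 7 + 24*148 = 7 + 3552 = 3559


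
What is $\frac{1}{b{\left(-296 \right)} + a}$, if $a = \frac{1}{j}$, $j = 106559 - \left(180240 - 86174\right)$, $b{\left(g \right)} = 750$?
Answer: $\frac{12493}{9369751} \approx 0.0013333$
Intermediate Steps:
$j = 12493$ ($j = 106559 - \left(180240 - 86174\right) = 106559 - 94066 = 12493$)
$a = \frac{1}{12493} \approx 8.0045 \cdot 10^{-5}$
$\frac{1}{b{\left(-296 \right)} + a} = \frac{1}{750 + \frac{1}{12493}} = \frac{1}{\frac{9369751}{12493}} = \frac{12493}{9369751}$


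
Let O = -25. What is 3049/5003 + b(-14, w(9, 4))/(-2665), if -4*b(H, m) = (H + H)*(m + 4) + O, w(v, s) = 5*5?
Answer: 28314829/53331980 ≈ 0.53092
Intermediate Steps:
w(v, s) = 25
b(H, m) = 25/4 - H*(4 + m)/2 (b(H, m) = -((H + H)*(m + 4) - 25)/4 = -((2*H)*(4 + m) - 25)/4 = -(2*H*(4 + m) - 25)/4 = -(-25 + 2*H*(4 + m))/4 = 25/4 - H*(4 + m)/2)
3049/5003 + b(-14, w(9, 4))/(-2665) = 3049/5003 + (25/4 - 2*(-14) - 1/2*(-14)*25)/(-2665) = 3049*(1/5003) + (25/4 + 28 + 175)*(-1/2665) = 3049/5003 + (837/4)*(-1/2665) = 3049/5003 - 837/10660 = 28314829/53331980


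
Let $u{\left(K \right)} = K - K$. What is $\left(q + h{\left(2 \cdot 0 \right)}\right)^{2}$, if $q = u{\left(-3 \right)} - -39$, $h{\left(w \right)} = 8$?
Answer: $2209$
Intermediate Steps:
$u{\left(K \right)} = 0$
$q = 39$ ($q = 0 - -39 = 0 + 39 = 39$)
$\left(q + h{\left(2 \cdot 0 \right)}\right)^{2} = \left(39 + 8\right)^{2} = 47^{2} = 2209$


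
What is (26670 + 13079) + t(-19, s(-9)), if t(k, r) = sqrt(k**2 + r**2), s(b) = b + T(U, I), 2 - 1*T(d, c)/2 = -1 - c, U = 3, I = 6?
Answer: 39749 + sqrt(442) ≈ 39770.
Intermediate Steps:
T(d, c) = 6 + 2*c (T(d, c) = 4 - 2*(-1 - c) = 4 + (2 + 2*c) = 6 + 2*c)
s(b) = 18 + b (s(b) = b + (6 + 2*6) = b + (6 + 12) = b + 18 = 18 + b)
(26670 + 13079) + t(-19, s(-9)) = (26670 + 13079) + sqrt((-19)**2 + (18 - 9)**2) = 39749 + sqrt(361 + 9**2) = 39749 + sqrt(361 + 81) = 39749 + sqrt(442)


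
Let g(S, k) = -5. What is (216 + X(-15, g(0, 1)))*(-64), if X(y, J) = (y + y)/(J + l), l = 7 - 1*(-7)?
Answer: -40832/3 ≈ -13611.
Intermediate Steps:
l = 14 (l = 7 + 7 = 14)
X(y, J) = 2*y/(14 + J) (X(y, J) = (y + y)/(J + 14) = (2*y)/(14 + J) = 2*y/(14 + J))
(216 + X(-15, g(0, 1)))*(-64) = (216 + 2*(-15)/(14 - 5))*(-64) = (216 + 2*(-15)/9)*(-64) = (216 + 2*(-15)*(⅑))*(-64) = (216 - 10/3)*(-64) = (638/3)*(-64) = -40832/3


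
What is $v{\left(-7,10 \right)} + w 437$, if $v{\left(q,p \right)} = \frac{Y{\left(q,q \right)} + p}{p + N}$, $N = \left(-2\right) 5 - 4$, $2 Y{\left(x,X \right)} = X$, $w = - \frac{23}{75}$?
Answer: $- \frac{81383}{600} \approx -135.64$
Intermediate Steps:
$w = - \frac{23}{75}$ ($w = \left(-23\right) \frac{1}{75} = - \frac{23}{75} \approx -0.30667$)
$Y{\left(x,X \right)} = \frac{X}{2}$
$N = -14$ ($N = -10 - 4 = -14$)
$v{\left(q,p \right)} = \frac{p + \frac{q}{2}}{-14 + p}$ ($v{\left(q,p \right)} = \frac{\frac{q}{2} + p}{p - 14} = \frac{p + \frac{q}{2}}{-14 + p}$)
$v{\left(-7,10 \right)} + w 437 = \frac{10 + \frac{1}{2} \left(-7\right)}{-14 + 10} - \frac{10051}{75} = \frac{10 - \frac{7}{2}}{-4} - \frac{10051}{75} = \left(- \frac{1}{4}\right) \frac{13}{2} - \frac{10051}{75} = - \frac{13}{8} - \frac{10051}{75} = - \frac{81383}{600}$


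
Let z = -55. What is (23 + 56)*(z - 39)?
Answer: -7426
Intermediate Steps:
(23 + 56)*(z - 39) = (23 + 56)*(-55 - 39) = 79*(-94) = -7426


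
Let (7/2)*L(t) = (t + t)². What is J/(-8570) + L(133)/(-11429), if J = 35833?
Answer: -582786477/97946530 ≈ -5.9501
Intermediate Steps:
L(t) = 8*t²/7 (L(t) = 2*(t + t)²/7 = 2*(2*t)²/7 = 2*(4*t²)/7 = 8*t²/7)
J/(-8570) + L(133)/(-11429) = 35833/(-8570) + ((8/7)*133²)/(-11429) = 35833*(-1/8570) + ((8/7)*17689)*(-1/11429) = -35833/8570 + 20216*(-1/11429) = -35833/8570 - 20216/11429 = -582786477/97946530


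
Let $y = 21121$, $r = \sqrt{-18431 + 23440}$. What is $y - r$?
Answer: $21121 - \sqrt{5009} \approx 21050.0$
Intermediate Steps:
$r = \sqrt{5009} \approx 70.774$
$y - r = 21121 - \sqrt{5009}$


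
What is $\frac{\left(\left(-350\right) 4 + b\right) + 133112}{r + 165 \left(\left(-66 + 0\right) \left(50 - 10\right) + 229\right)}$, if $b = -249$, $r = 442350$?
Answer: $\frac{43821}{14845} \approx 2.9519$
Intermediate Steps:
$\frac{\left(\left(-350\right) 4 + b\right) + 133112}{r + 165 \left(\left(-66 + 0\right) \left(50 - 10\right) + 229\right)} = \frac{\left(\left(-350\right) 4 - 249\right) + 133112}{442350 + 165 \left(\left(-66 + 0\right) \left(50 - 10\right) + 229\right)} = \frac{\left(-1400 - 249\right) + 133112}{442350 + 165 \left(\left(-66\right) 40 + 229\right)} = \frac{-1649 + 133112}{442350 + 165 \left(-2640 + 229\right)} = \frac{131463}{442350 + 165 \left(-2411\right)} = \frac{131463}{442350 - 397815} = \frac{131463}{44535} = 131463 \cdot \frac{1}{44535} = \frac{43821}{14845}$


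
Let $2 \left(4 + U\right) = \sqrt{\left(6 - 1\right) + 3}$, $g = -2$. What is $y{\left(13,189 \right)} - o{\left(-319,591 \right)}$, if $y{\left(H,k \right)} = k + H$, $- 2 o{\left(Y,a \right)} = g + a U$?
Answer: $-981 + \frac{591 \sqrt{2}}{2} \approx -563.1$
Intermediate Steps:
$U = -4 + \sqrt{2}$ ($U = -4 + \frac{\sqrt{\left(6 - 1\right) + 3}}{2} = -4 + \frac{\sqrt{5 + 3}}{2} = -4 + \frac{\sqrt{8}}{2} = -4 + \frac{2 \sqrt{2}}{2} = -4 + \sqrt{2} \approx -2.5858$)
$o{\left(Y,a \right)} = 1 - \frac{a \left(-4 + \sqrt{2}\right)}{2}$ ($o{\left(Y,a \right)} = - \frac{-2 + a \left(-4 + \sqrt{2}\right)}{2} = 1 - \frac{a \left(-4 + \sqrt{2}\right)}{2}$)
$y{\left(H,k \right)} = H + k$
$y{\left(13,189 \right)} - o{\left(-319,591 \right)} = \left(13 + 189\right) - \left(1 + \frac{1}{2} \cdot 591 \left(4 - \sqrt{2}\right)\right) = 202 - \left(1 + \left(1182 - \frac{591 \sqrt{2}}{2}\right)\right) = 202 - \left(1183 - \frac{591 \sqrt{2}}{2}\right) = -981 + \frac{591 \sqrt{2}}{2}$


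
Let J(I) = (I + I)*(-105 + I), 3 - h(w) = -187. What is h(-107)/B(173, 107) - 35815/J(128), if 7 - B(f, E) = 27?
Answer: -91751/5888 ≈ -15.583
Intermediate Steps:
B(f, E) = -20 (B(f, E) = 7 - 1*27 = 7 - 27 = -20)
h(w) = 190 (h(w) = 3 - 1*(-187) = 3 + 187 = 190)
J(I) = 2*I*(-105 + I) (J(I) = (2*I)*(-105 + I) = 2*I*(-105 + I))
h(-107)/B(173, 107) - 35815/J(128) = 190/(-20) - 35815*1/(256*(-105 + 128)) = 190*(-1/20) - 35815/(2*128*23) = -19/2 - 35815/5888 = -91751/5888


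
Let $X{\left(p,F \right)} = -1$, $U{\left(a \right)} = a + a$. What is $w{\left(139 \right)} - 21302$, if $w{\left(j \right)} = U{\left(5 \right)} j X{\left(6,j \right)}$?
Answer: $-22692$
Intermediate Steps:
$U{\left(a \right)} = 2 a$
$w{\left(j \right)} = - 10 j$ ($w{\left(j \right)} = 2 \cdot 5 j \left(-1\right) = 10 j \left(-1\right) = - 10 j$)
$w{\left(139 \right)} - 21302 = \left(-10\right) 139 - 21302 = -1390 - 21302 = -22692$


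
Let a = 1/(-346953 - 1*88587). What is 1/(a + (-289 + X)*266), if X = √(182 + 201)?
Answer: -14582620472093940/1115883714965052648721 - 50458894365600*√383/1115883714965052648721 ≈ -1.3953e-5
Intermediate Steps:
a = -1/435540 (a = 1/(-346953 - 88587) = 1/(-435540) = -1/435540 ≈ -2.2960e-6)
X = √383 ≈ 19.570
1/(a + (-289 + X)*266) = 1/(-1/435540 + (-289 + √383)*266) = 1/(-1/435540 + (-76874 + 266*√383)) = 1/(-33481701961/435540 + 266*√383)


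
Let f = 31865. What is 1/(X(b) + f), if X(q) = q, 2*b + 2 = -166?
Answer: 1/31781 ≈ 3.1465e-5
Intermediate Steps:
b = -84 (b = -1 + (1/2)*(-166) = -1 - 83 = -84)
1/(X(b) + f) = 1/(-84 + 31865) = 1/31781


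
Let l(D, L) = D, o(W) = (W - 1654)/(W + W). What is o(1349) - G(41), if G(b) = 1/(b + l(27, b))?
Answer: -11719/91732 ≈ -0.12775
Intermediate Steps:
o(W) = (-1654 + W)/(2*W) (o(W) = (-1654 + W)/((2*W)) = (-1654 + W)*(1/(2*W)) = (-1654 + W)/(2*W))
G(b) = 1/(27 + b) (G(b) = 1/(b + 27) = 1/(27 + b))
o(1349) - G(41) = (½)*(-1654 + 1349)/1349 - 1/(27 + 41) = (½)*(1/1349)*(-305) - 1/68 = -305/2698 - 1*1/68 = -305/2698 - 1/68 = -11719/91732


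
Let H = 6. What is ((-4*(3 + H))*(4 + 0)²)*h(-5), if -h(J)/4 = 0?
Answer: 0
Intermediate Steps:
h(J) = 0 (h(J) = -4*0 = 0)
((-4*(3 + H))*(4 + 0)²)*h(-5) = ((-4*(3 + 6))*(4 + 0)²)*0 = (-4*9*4²)*0 = -36*16*0 = -576*0 = 0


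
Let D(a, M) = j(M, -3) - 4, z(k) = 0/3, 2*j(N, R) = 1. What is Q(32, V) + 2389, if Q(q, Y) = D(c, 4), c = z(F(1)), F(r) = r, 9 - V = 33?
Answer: 4771/2 ≈ 2385.5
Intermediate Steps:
V = -24 (V = 9 - 1*33 = 9 - 33 = -24)
j(N, R) = ½ (j(N, R) = (½)*1 = ½)
z(k) = 0 (z(k) = 0*(⅓) = 0)
c = 0
D(a, M) = -7/2 (D(a, M) = ½ - 4 = -7/2)
Q(q, Y) = -7/2
Q(32, V) + 2389 = -7/2 + 2389 = 4771/2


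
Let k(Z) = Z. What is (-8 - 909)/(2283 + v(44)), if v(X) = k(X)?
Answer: -917/2327 ≈ -0.39407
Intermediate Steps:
v(X) = X
(-8 - 909)/(2283 + v(44)) = (-8 - 909)/(2283 + 44) = -917/2327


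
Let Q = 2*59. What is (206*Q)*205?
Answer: 4983140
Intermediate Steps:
Q = 118
(206*Q)*205 = (206*118)*205 = 24308*205 = 4983140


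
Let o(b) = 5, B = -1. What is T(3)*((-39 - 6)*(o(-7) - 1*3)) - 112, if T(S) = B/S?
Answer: -82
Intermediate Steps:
T(S) = -1/S
T(3)*((-39 - 6)*(o(-7) - 1*3)) - 112 = (-1/3)*((-39 - 6)*(5 - 1*3)) - 112 = (-1*1/3)*(-45*(5 - 3)) - 112 = -(-15)*2 - 112 = -1/3*(-90) - 112 = 30 - 112 = -82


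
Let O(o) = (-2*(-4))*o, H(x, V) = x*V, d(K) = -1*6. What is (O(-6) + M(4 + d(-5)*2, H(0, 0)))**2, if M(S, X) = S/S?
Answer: 2209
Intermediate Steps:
d(K) = -6
H(x, V) = V*x
M(S, X) = 1
O(o) = 8*o
(O(-6) + M(4 + d(-5)*2, H(0, 0)))**2 = (8*(-6) + 1)**2 = (-48 + 1)**2 = (-47)**2 = 2209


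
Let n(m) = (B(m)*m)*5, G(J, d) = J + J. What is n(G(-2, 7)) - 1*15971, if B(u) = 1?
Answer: -15991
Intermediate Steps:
G(J, d) = 2*J
n(m) = 5*m (n(m) = (1*m)*5 = m*5 = 5*m)
n(G(-2, 7)) - 1*15971 = 5*(2*(-2)) - 1*15971 = 5*(-4) - 15971 = -20 - 15971 = -15991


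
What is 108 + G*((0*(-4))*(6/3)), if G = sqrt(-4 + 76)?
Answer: 108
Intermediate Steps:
G = 6*sqrt(2) (G = sqrt(72) = 6*sqrt(2) ≈ 8.4853)
108 + G*((0*(-4))*(6/3)) = 108 + (6*sqrt(2))*((0*(-4))*(6/3)) = 108 + (6*sqrt(2))*(0*(6*(1/3))) = 108 + (6*sqrt(2))*(0*2) = 108 + (6*sqrt(2))*0 = 108 + 0 = 108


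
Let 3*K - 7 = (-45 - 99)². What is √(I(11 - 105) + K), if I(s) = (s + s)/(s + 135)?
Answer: √104537577/123 ≈ 83.125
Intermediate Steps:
K = 20743/3 (K = 7/3 + (-45 - 99)²/3 = 7/3 + (⅓)*(-144)² = 7/3 + (⅓)*20736 = 7/3 + 6912 = 20743/3 ≈ 6914.3)
I(s) = 2*s/(135 + s) (I(s) = (2*s)/(135 + s) = 2*s/(135 + s))
√(I(11 - 105) + K) = √(2*(11 - 105)/(135 + (11 - 105)) + 20743/3) = √(2*(-94)/(135 - 94) + 20743/3) = √(2*(-94)/41 + 20743/3) = √(2*(-94)*(1/41) + 20743/3) = √(-188/41 + 20743/3) = √(849899/123) = √104537577/123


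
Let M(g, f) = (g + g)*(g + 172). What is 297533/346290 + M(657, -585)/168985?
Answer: 85498877749/11703563130 ≈ 7.3054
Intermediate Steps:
M(g, f) = 2*g*(172 + g) (M(g, f) = (2*g)*(172 + g) = 2*g*(172 + g))
297533/346290 + M(657, -585)/168985 = 297533/346290 + (2*657*(172 + 657))/168985 = 297533*(1/346290) + (2*657*829)*(1/168985) = 297533/346290 + 1089306*(1/168985) = 297533/346290 + 1089306/168985 = 85498877749/11703563130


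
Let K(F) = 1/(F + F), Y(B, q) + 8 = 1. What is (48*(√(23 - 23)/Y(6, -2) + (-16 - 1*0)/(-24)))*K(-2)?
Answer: -8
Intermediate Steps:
Y(B, q) = -7 (Y(B, q) = -8 + 1 = -7)
K(F) = 1/(2*F)
(48*(√(23 - 23)/Y(6, -2) + (-16 - 1*0)/(-24)))*K(-2) = (48*(√(23 - 23)/(-7) + (-16 - 1*0)/(-24)))*((½)/(-2)) = (48*(√0*(-⅐) + (-16 + 0)*(-1/24)))*((½)*(-½)) = (48*(0*(-⅐) - 16*(-1/24)))*(-¼) = (48*(0 + ⅔))*(-¼) = (48*(⅔))*(-¼) = 32*(-¼) = -8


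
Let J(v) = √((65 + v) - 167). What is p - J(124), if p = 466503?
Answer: 466503 - √22 ≈ 4.6650e+5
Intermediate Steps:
J(v) = √(-102 + v)
p - J(124) = 466503 - √(-102 + 124) = 466503 - √22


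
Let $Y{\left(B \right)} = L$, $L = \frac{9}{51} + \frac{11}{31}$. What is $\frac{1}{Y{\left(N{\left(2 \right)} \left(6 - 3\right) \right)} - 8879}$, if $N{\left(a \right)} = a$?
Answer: $- \frac{527}{4678953} \approx -0.00011263$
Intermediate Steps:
$L = \frac{280}{527}$ ($L = 9 \cdot \frac{1}{51} + 11 \cdot \frac{1}{31} = \frac{3}{17} + \frac{11}{31} = \frac{280}{527} \approx 0.53131$)
$Y{\left(B \right)} = \frac{280}{527}$
$\frac{1}{Y{\left(N{\left(2 \right)} \left(6 - 3\right) \right)} - 8879} = \frac{1}{\frac{280}{527} - 8879} = \frac{1}{- \frac{4678953}{527}} = - \frac{527}{4678953}$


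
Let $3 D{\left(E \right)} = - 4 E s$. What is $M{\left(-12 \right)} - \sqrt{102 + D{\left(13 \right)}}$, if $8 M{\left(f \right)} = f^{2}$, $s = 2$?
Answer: $18 - \frac{\sqrt{606}}{3} \approx 9.7943$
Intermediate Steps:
$D{\left(E \right)} = - \frac{8 E}{3}$ ($D{\left(E \right)} = \frac{- 4 E 2}{3} = \frac{\left(-8\right) E}{3} = - \frac{8 E}{3}$)
$M{\left(f \right)} = \frac{f^{2}}{8}$
$M{\left(-12 \right)} - \sqrt{102 + D{\left(13 \right)}} = \frac{\left(-12\right)^{2}}{8} - \sqrt{102 - \frac{104}{3}} = \frac{1}{8} \cdot 144 - \sqrt{102 - \frac{104}{3}} = 18 - \sqrt{\frac{202}{3}} = 18 - \frac{\sqrt{606}}{3}$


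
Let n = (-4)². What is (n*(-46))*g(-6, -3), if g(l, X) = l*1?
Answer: 4416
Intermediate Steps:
g(l, X) = l
n = 16
(n*(-46))*g(-6, -3) = (16*(-46))*(-6) = -736*(-6) = 4416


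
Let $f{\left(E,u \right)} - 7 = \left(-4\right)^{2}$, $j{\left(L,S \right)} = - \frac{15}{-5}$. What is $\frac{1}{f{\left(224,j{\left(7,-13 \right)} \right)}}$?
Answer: $\frac{1}{23} \approx 0.043478$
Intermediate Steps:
$j{\left(L,S \right)} = 3$ ($j{\left(L,S \right)} = \left(-15\right) \left(- \frac{1}{5}\right) = 3$)
$f{\left(E,u \right)} = 23$ ($f{\left(E,u \right)} = 7 + \left(-4\right)^{2} = 7 + 16 = 23$)
$\frac{1}{f{\left(224,j{\left(7,-13 \right)} \right)}} = \frac{1}{23}$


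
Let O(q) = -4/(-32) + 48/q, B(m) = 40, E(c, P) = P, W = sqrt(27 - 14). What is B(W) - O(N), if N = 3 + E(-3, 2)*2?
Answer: 1849/56 ≈ 33.018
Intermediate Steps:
W = sqrt(13) ≈ 3.6056
N = 7 (N = 3 + 2*2 = 3 + 4 = 7)
O(q) = 1/8 + 48/q (O(q) = -4*(-1/32) + 48/q = 1/8 + 48/q)
B(W) - O(N) = 40 - (384 + 7)/(8*7) = 40 - 391/(8*7) = 40 - 1*391/56 = 40 - 391/56 = 1849/56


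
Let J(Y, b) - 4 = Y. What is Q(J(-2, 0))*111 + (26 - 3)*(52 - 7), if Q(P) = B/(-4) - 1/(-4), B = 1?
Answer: 1035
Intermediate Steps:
J(Y, b) = 4 + Y
Q(P) = 0 (Q(P) = 1/(-4) - 1/(-4) = 1*(-¼) - 1*(-¼) = -¼ + ¼ = 0)
Q(J(-2, 0))*111 + (26 - 3)*(52 - 7) = 0*111 + (26 - 3)*(52 - 7) = 0 + 23*45 = 0 + 1035 = 1035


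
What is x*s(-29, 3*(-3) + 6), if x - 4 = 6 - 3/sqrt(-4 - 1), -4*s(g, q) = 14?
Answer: -35 - 21*I*sqrt(5)/10 ≈ -35.0 - 4.6957*I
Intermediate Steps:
s(g, q) = -7/2 (s(g, q) = -1/4*14 = -7/2)
x = 10 + 3*I*sqrt(5)/5 (x = 4 + (6 - 3/sqrt(-4 - 1)) = 4 + (6 - 3*(-I*sqrt(5)/5)) = 4 + (6 - (-3)*I*sqrt(5)/5) = 4 + (6 + 3*I*sqrt(5)/5) = 10 + 3*I*sqrt(5)/5 ≈ 10.0 + 1.3416*I)
x*s(-29, 3*(-3) + 6) = (10 + 3*I*sqrt(5)/5)*(-7/2) = -35 - 21*I*sqrt(5)/10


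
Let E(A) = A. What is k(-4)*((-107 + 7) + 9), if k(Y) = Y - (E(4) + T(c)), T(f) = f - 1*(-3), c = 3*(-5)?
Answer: -364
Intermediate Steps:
c = -15
T(f) = 3 + f (T(f) = f + 3 = 3 + f)
k(Y) = 8 + Y (k(Y) = Y - (4 + (3 - 15)) = Y - (4 - 12) = Y - 1*(-8) = Y + 8 = 8 + Y)
k(-4)*((-107 + 7) + 9) = (8 - 4)*((-107 + 7) + 9) = 4*(-100 + 9) = 4*(-91) = -364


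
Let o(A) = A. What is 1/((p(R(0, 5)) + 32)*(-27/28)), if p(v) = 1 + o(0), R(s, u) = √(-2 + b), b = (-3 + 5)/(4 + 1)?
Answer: -28/891 ≈ -0.031425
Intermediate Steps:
b = ⅖ (b = 2/5 = 2*(⅕) = ⅖ ≈ 0.40000)
R(s, u) = 2*I*√10/5 (R(s, u) = √(-2 + ⅖) = √(-8/5) = 2*I*√10/5)
p(v) = 1 (p(v) = 1 + 0 = 1)
1/((p(R(0, 5)) + 32)*(-27/28)) = 1/((1 + 32)*(-27/28)) = 1/(33*(-27*1/28)) = 1/(33*(-27/28)) = 1/(-891/28) = -28/891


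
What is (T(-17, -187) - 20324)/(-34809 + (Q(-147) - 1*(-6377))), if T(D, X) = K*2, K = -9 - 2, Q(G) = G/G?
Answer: 6782/9477 ≈ 0.71563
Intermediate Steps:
Q(G) = 1
K = -11
T(D, X) = -22 (T(D, X) = -11*2 = -22)
(T(-17, -187) - 20324)/(-34809 + (Q(-147) - 1*(-6377))) = (-22 - 20324)/(-34809 + (1 - 1*(-6377))) = -20346/(-34809 + (1 + 6377)) = -20346/(-34809 + 6378) = -20346/(-28431) = -20346*(-1/28431) = 6782/9477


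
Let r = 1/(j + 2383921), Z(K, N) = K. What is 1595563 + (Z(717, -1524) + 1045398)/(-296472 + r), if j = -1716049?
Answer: 315929307734656949/198005347583 ≈ 1.5956e+6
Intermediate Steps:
r = 1/667872 (r = 1/(-1716049 + 2383921) = 1/667872 ≈ 1.4973e-6)
1595563 + (Z(717, -1524) + 1045398)/(-296472 + r) = 1595563 + (717 + 1045398)/(-296472 + 1/667872) = 1595563 + 1046115/(-198005347583/667872) = 1595563 + 1046115*(-667872/198005347583) = 1595563 - 698670917280/198005347583 = 315929307734656949/198005347583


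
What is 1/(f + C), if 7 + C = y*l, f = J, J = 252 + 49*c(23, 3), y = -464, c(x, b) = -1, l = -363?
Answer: 1/168628 ≈ 5.9302e-6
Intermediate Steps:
J = 203 (J = 252 + 49*(-1) = 252 - 49 = 203)
f = 203
C = 168425 (C = -7 - 464*(-363) = -7 + 168432 = 168425)
1/(f + C) = 1/(203 + 168425) = 1/168628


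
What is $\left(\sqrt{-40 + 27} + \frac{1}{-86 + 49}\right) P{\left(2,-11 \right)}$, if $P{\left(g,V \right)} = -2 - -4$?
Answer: $- \frac{2}{37} + 2 i \sqrt{13} \approx -0.054054 + 7.2111 i$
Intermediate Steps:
$P{\left(g,V \right)} = 2$ ($P{\left(g,V \right)} = -2 + 4 = 2$)
$\left(\sqrt{-40 + 27} + \frac{1}{-86 + 49}\right) P{\left(2,-11 \right)} = \left(\sqrt{-40 + 27} + \frac{1}{-86 + 49}\right) 2 = \left(\sqrt{-13} + \frac{1}{-37}\right) 2 = \left(i \sqrt{13} - \frac{1}{37}\right) 2 = \left(- \frac{1}{37} + i \sqrt{13}\right) 2 = - \frac{2}{37} + 2 i \sqrt{13}$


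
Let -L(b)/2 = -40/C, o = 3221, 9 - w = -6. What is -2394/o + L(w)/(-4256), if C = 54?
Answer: -34403521/46266444 ≈ -0.74360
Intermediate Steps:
w = 15 (w = 9 - 1*(-6) = 9 + 6 = 15)
L(b) = 40/27 (L(b) = -(-80)/54 = -2*(-20/27) = 40/27)
-2394/o + L(w)/(-4256) = -2394/3221 + (40/27)/(-4256) = -2394*1/3221 + (40/27)*(-1/4256) = -2394/3221 - 5/14364 = -34403521/46266444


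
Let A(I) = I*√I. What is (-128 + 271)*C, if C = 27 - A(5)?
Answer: 3861 - 715*√5 ≈ 2262.2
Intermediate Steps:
A(I) = I^(3/2)
C = 27 - 5*√5 (C = 27 - 5^(3/2) = 27 - 5*√5 ≈ 15.820)
(-128 + 271)*C = (-128 + 271)*(27 - 5*√5) = 143*(27 - 5*√5) = 3861 - 715*√5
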